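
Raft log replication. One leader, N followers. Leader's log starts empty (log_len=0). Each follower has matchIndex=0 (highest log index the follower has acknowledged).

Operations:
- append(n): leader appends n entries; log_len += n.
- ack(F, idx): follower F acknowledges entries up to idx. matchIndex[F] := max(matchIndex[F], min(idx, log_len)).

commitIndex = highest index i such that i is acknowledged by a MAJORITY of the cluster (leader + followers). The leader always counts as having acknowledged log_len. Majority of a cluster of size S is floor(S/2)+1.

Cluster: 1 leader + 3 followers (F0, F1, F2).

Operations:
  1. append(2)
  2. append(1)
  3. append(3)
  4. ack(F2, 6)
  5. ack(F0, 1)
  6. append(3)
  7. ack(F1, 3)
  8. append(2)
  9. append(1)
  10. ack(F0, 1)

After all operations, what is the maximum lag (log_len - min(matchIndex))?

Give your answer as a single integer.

Answer: 11

Derivation:
Op 1: append 2 -> log_len=2
Op 2: append 1 -> log_len=3
Op 3: append 3 -> log_len=6
Op 4: F2 acks idx 6 -> match: F0=0 F1=0 F2=6; commitIndex=0
Op 5: F0 acks idx 1 -> match: F0=1 F1=0 F2=6; commitIndex=1
Op 6: append 3 -> log_len=9
Op 7: F1 acks idx 3 -> match: F0=1 F1=3 F2=6; commitIndex=3
Op 8: append 2 -> log_len=11
Op 9: append 1 -> log_len=12
Op 10: F0 acks idx 1 -> match: F0=1 F1=3 F2=6; commitIndex=3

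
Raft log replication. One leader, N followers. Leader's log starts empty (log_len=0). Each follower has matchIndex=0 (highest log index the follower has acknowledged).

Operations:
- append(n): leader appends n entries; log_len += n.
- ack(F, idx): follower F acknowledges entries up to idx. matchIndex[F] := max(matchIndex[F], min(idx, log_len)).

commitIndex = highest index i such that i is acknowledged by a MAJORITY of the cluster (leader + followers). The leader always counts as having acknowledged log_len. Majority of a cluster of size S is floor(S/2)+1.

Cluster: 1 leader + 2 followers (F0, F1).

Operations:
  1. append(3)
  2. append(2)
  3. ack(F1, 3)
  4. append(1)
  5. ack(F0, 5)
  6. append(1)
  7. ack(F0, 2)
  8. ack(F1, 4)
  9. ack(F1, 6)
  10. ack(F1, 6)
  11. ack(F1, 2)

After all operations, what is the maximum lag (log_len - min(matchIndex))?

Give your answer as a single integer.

Answer: 2

Derivation:
Op 1: append 3 -> log_len=3
Op 2: append 2 -> log_len=5
Op 3: F1 acks idx 3 -> match: F0=0 F1=3; commitIndex=3
Op 4: append 1 -> log_len=6
Op 5: F0 acks idx 5 -> match: F0=5 F1=3; commitIndex=5
Op 6: append 1 -> log_len=7
Op 7: F0 acks idx 2 -> match: F0=5 F1=3; commitIndex=5
Op 8: F1 acks idx 4 -> match: F0=5 F1=4; commitIndex=5
Op 9: F1 acks idx 6 -> match: F0=5 F1=6; commitIndex=6
Op 10: F1 acks idx 6 -> match: F0=5 F1=6; commitIndex=6
Op 11: F1 acks idx 2 -> match: F0=5 F1=6; commitIndex=6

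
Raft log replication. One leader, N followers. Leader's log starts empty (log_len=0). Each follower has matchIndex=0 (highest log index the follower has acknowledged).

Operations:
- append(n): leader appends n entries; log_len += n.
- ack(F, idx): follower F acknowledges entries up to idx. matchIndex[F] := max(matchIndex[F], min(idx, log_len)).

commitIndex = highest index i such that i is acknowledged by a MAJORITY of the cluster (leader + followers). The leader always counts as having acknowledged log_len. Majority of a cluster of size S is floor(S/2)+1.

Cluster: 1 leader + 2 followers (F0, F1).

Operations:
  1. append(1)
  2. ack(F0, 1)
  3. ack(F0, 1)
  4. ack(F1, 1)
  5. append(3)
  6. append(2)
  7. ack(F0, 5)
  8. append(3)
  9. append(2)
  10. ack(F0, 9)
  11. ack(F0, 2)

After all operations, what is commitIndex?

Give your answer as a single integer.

Answer: 9

Derivation:
Op 1: append 1 -> log_len=1
Op 2: F0 acks idx 1 -> match: F0=1 F1=0; commitIndex=1
Op 3: F0 acks idx 1 -> match: F0=1 F1=0; commitIndex=1
Op 4: F1 acks idx 1 -> match: F0=1 F1=1; commitIndex=1
Op 5: append 3 -> log_len=4
Op 6: append 2 -> log_len=6
Op 7: F0 acks idx 5 -> match: F0=5 F1=1; commitIndex=5
Op 8: append 3 -> log_len=9
Op 9: append 2 -> log_len=11
Op 10: F0 acks idx 9 -> match: F0=9 F1=1; commitIndex=9
Op 11: F0 acks idx 2 -> match: F0=9 F1=1; commitIndex=9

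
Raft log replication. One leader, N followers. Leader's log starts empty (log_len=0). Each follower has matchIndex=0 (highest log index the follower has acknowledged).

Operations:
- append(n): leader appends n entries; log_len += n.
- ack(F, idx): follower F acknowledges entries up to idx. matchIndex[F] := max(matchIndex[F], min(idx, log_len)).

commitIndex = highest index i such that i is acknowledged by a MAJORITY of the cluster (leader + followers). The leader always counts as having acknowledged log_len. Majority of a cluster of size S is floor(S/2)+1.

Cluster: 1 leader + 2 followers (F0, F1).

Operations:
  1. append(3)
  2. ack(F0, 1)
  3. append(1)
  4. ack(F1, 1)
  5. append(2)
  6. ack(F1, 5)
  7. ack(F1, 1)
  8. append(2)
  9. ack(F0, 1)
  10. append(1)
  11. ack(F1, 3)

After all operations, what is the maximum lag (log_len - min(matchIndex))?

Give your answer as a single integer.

Answer: 8

Derivation:
Op 1: append 3 -> log_len=3
Op 2: F0 acks idx 1 -> match: F0=1 F1=0; commitIndex=1
Op 3: append 1 -> log_len=4
Op 4: F1 acks idx 1 -> match: F0=1 F1=1; commitIndex=1
Op 5: append 2 -> log_len=6
Op 6: F1 acks idx 5 -> match: F0=1 F1=5; commitIndex=5
Op 7: F1 acks idx 1 -> match: F0=1 F1=5; commitIndex=5
Op 8: append 2 -> log_len=8
Op 9: F0 acks idx 1 -> match: F0=1 F1=5; commitIndex=5
Op 10: append 1 -> log_len=9
Op 11: F1 acks idx 3 -> match: F0=1 F1=5; commitIndex=5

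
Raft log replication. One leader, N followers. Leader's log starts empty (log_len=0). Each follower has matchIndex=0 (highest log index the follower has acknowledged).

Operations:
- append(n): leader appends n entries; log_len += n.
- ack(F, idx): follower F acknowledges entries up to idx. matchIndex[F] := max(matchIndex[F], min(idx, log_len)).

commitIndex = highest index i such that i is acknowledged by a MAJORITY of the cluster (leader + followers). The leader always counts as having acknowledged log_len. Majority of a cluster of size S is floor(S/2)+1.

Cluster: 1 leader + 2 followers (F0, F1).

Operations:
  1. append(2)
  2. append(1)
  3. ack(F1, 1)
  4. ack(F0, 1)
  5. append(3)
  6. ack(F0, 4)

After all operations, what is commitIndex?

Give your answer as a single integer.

Op 1: append 2 -> log_len=2
Op 2: append 1 -> log_len=3
Op 3: F1 acks idx 1 -> match: F0=0 F1=1; commitIndex=1
Op 4: F0 acks idx 1 -> match: F0=1 F1=1; commitIndex=1
Op 5: append 3 -> log_len=6
Op 6: F0 acks idx 4 -> match: F0=4 F1=1; commitIndex=4

Answer: 4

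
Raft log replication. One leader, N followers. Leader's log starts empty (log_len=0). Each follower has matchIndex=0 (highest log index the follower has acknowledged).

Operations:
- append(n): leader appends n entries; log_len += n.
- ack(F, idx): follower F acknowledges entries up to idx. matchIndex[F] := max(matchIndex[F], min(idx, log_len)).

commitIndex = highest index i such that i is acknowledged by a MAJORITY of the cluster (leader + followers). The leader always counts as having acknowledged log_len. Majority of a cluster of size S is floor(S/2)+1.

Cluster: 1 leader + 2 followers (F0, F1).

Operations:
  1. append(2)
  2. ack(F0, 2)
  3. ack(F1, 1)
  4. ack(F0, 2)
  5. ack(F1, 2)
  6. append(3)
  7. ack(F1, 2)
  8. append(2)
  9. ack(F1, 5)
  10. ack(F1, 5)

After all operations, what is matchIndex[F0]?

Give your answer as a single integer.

Answer: 2

Derivation:
Op 1: append 2 -> log_len=2
Op 2: F0 acks idx 2 -> match: F0=2 F1=0; commitIndex=2
Op 3: F1 acks idx 1 -> match: F0=2 F1=1; commitIndex=2
Op 4: F0 acks idx 2 -> match: F0=2 F1=1; commitIndex=2
Op 5: F1 acks idx 2 -> match: F0=2 F1=2; commitIndex=2
Op 6: append 3 -> log_len=5
Op 7: F1 acks idx 2 -> match: F0=2 F1=2; commitIndex=2
Op 8: append 2 -> log_len=7
Op 9: F1 acks idx 5 -> match: F0=2 F1=5; commitIndex=5
Op 10: F1 acks idx 5 -> match: F0=2 F1=5; commitIndex=5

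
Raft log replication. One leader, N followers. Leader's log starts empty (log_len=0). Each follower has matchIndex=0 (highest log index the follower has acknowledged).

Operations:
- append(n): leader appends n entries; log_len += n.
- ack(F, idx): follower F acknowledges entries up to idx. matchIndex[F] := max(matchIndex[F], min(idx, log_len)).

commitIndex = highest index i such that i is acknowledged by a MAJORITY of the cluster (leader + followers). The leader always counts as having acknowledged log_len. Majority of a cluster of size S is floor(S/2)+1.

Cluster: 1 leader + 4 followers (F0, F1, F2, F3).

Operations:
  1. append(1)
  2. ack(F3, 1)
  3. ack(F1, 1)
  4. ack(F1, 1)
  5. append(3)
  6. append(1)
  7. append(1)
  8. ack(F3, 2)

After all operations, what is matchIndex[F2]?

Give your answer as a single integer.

Op 1: append 1 -> log_len=1
Op 2: F3 acks idx 1 -> match: F0=0 F1=0 F2=0 F3=1; commitIndex=0
Op 3: F1 acks idx 1 -> match: F0=0 F1=1 F2=0 F3=1; commitIndex=1
Op 4: F1 acks idx 1 -> match: F0=0 F1=1 F2=0 F3=1; commitIndex=1
Op 5: append 3 -> log_len=4
Op 6: append 1 -> log_len=5
Op 7: append 1 -> log_len=6
Op 8: F3 acks idx 2 -> match: F0=0 F1=1 F2=0 F3=2; commitIndex=1

Answer: 0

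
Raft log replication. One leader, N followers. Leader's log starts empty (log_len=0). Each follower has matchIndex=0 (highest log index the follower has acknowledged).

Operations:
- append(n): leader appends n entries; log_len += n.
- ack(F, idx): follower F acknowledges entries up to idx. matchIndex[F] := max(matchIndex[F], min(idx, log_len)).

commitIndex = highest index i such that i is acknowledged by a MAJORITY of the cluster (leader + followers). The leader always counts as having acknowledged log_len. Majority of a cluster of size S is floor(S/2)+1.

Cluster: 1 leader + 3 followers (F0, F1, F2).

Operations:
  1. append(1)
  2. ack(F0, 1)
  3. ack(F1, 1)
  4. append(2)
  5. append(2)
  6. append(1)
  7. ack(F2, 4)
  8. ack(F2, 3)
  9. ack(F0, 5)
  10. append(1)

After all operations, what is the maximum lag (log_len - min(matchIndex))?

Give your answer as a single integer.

Answer: 6

Derivation:
Op 1: append 1 -> log_len=1
Op 2: F0 acks idx 1 -> match: F0=1 F1=0 F2=0; commitIndex=0
Op 3: F1 acks idx 1 -> match: F0=1 F1=1 F2=0; commitIndex=1
Op 4: append 2 -> log_len=3
Op 5: append 2 -> log_len=5
Op 6: append 1 -> log_len=6
Op 7: F2 acks idx 4 -> match: F0=1 F1=1 F2=4; commitIndex=1
Op 8: F2 acks idx 3 -> match: F0=1 F1=1 F2=4; commitIndex=1
Op 9: F0 acks idx 5 -> match: F0=5 F1=1 F2=4; commitIndex=4
Op 10: append 1 -> log_len=7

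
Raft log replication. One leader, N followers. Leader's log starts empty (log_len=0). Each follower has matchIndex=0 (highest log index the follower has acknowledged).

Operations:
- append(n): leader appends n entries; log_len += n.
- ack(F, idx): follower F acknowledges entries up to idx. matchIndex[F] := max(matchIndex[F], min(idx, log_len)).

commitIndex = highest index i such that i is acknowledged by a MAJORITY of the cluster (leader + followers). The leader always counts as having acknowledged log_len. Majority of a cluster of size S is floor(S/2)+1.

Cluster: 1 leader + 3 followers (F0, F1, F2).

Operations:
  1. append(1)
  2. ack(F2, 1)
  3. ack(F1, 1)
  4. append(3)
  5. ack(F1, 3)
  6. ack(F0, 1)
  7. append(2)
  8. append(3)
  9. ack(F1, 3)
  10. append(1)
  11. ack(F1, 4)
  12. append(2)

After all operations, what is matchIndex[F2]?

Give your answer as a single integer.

Answer: 1

Derivation:
Op 1: append 1 -> log_len=1
Op 2: F2 acks idx 1 -> match: F0=0 F1=0 F2=1; commitIndex=0
Op 3: F1 acks idx 1 -> match: F0=0 F1=1 F2=1; commitIndex=1
Op 4: append 3 -> log_len=4
Op 5: F1 acks idx 3 -> match: F0=0 F1=3 F2=1; commitIndex=1
Op 6: F0 acks idx 1 -> match: F0=1 F1=3 F2=1; commitIndex=1
Op 7: append 2 -> log_len=6
Op 8: append 3 -> log_len=9
Op 9: F1 acks idx 3 -> match: F0=1 F1=3 F2=1; commitIndex=1
Op 10: append 1 -> log_len=10
Op 11: F1 acks idx 4 -> match: F0=1 F1=4 F2=1; commitIndex=1
Op 12: append 2 -> log_len=12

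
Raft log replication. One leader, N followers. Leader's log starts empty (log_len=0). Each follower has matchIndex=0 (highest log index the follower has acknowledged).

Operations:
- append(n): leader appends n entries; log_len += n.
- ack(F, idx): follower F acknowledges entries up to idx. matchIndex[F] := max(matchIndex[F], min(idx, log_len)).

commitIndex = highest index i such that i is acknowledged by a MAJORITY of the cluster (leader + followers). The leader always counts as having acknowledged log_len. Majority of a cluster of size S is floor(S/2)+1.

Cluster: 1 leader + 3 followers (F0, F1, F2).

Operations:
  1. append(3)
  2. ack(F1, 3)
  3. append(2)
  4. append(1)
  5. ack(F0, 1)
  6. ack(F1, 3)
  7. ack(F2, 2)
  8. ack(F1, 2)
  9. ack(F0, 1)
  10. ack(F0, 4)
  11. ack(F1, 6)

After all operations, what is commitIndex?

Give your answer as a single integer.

Answer: 4

Derivation:
Op 1: append 3 -> log_len=3
Op 2: F1 acks idx 3 -> match: F0=0 F1=3 F2=0; commitIndex=0
Op 3: append 2 -> log_len=5
Op 4: append 1 -> log_len=6
Op 5: F0 acks idx 1 -> match: F0=1 F1=3 F2=0; commitIndex=1
Op 6: F1 acks idx 3 -> match: F0=1 F1=3 F2=0; commitIndex=1
Op 7: F2 acks idx 2 -> match: F0=1 F1=3 F2=2; commitIndex=2
Op 8: F1 acks idx 2 -> match: F0=1 F1=3 F2=2; commitIndex=2
Op 9: F0 acks idx 1 -> match: F0=1 F1=3 F2=2; commitIndex=2
Op 10: F0 acks idx 4 -> match: F0=4 F1=3 F2=2; commitIndex=3
Op 11: F1 acks idx 6 -> match: F0=4 F1=6 F2=2; commitIndex=4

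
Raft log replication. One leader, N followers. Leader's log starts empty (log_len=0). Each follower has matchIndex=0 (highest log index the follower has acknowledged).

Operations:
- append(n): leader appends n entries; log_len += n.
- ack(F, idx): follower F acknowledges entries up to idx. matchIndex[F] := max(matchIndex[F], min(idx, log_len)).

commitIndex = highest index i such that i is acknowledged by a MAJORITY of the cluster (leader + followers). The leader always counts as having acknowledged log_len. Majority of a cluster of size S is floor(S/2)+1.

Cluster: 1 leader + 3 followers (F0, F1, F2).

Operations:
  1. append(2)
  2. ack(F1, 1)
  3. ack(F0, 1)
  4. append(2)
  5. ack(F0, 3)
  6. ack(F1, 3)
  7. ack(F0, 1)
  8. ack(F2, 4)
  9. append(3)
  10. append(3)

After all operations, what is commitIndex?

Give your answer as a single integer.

Answer: 3

Derivation:
Op 1: append 2 -> log_len=2
Op 2: F1 acks idx 1 -> match: F0=0 F1=1 F2=0; commitIndex=0
Op 3: F0 acks idx 1 -> match: F0=1 F1=1 F2=0; commitIndex=1
Op 4: append 2 -> log_len=4
Op 5: F0 acks idx 3 -> match: F0=3 F1=1 F2=0; commitIndex=1
Op 6: F1 acks idx 3 -> match: F0=3 F1=3 F2=0; commitIndex=3
Op 7: F0 acks idx 1 -> match: F0=3 F1=3 F2=0; commitIndex=3
Op 8: F2 acks idx 4 -> match: F0=3 F1=3 F2=4; commitIndex=3
Op 9: append 3 -> log_len=7
Op 10: append 3 -> log_len=10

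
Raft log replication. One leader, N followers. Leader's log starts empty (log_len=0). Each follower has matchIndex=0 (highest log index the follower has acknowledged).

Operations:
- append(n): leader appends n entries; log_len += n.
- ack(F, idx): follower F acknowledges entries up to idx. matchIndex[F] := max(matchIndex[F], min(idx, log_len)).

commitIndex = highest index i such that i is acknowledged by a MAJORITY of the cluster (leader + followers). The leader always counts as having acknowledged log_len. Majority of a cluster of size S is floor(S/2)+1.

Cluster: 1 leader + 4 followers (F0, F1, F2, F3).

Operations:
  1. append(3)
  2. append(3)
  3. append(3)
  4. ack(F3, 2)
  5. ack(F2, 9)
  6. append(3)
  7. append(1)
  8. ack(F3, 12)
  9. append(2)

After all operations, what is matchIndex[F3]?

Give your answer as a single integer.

Answer: 12

Derivation:
Op 1: append 3 -> log_len=3
Op 2: append 3 -> log_len=6
Op 3: append 3 -> log_len=9
Op 4: F3 acks idx 2 -> match: F0=0 F1=0 F2=0 F3=2; commitIndex=0
Op 5: F2 acks idx 9 -> match: F0=0 F1=0 F2=9 F3=2; commitIndex=2
Op 6: append 3 -> log_len=12
Op 7: append 1 -> log_len=13
Op 8: F3 acks idx 12 -> match: F0=0 F1=0 F2=9 F3=12; commitIndex=9
Op 9: append 2 -> log_len=15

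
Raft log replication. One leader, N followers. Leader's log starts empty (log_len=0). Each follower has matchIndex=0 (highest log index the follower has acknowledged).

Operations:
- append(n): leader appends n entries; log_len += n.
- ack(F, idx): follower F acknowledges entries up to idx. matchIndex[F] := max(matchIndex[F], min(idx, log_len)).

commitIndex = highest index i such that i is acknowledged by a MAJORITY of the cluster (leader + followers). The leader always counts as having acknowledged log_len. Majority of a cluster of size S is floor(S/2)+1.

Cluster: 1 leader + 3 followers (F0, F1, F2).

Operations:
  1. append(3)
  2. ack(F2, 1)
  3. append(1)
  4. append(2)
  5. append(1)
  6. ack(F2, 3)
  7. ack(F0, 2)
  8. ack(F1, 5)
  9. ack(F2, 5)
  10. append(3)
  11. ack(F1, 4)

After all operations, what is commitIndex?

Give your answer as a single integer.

Op 1: append 3 -> log_len=3
Op 2: F2 acks idx 1 -> match: F0=0 F1=0 F2=1; commitIndex=0
Op 3: append 1 -> log_len=4
Op 4: append 2 -> log_len=6
Op 5: append 1 -> log_len=7
Op 6: F2 acks idx 3 -> match: F0=0 F1=0 F2=3; commitIndex=0
Op 7: F0 acks idx 2 -> match: F0=2 F1=0 F2=3; commitIndex=2
Op 8: F1 acks idx 5 -> match: F0=2 F1=5 F2=3; commitIndex=3
Op 9: F2 acks idx 5 -> match: F0=2 F1=5 F2=5; commitIndex=5
Op 10: append 3 -> log_len=10
Op 11: F1 acks idx 4 -> match: F0=2 F1=5 F2=5; commitIndex=5

Answer: 5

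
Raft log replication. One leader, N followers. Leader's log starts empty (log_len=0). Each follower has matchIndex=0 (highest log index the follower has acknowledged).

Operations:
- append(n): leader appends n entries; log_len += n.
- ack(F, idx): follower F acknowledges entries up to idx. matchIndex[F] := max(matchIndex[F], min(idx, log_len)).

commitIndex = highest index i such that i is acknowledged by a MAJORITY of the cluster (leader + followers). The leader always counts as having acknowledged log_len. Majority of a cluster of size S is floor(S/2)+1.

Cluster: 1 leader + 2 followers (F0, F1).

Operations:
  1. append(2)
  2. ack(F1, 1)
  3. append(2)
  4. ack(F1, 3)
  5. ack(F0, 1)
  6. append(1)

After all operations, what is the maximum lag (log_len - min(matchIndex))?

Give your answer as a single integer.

Answer: 4

Derivation:
Op 1: append 2 -> log_len=2
Op 2: F1 acks idx 1 -> match: F0=0 F1=1; commitIndex=1
Op 3: append 2 -> log_len=4
Op 4: F1 acks idx 3 -> match: F0=0 F1=3; commitIndex=3
Op 5: F0 acks idx 1 -> match: F0=1 F1=3; commitIndex=3
Op 6: append 1 -> log_len=5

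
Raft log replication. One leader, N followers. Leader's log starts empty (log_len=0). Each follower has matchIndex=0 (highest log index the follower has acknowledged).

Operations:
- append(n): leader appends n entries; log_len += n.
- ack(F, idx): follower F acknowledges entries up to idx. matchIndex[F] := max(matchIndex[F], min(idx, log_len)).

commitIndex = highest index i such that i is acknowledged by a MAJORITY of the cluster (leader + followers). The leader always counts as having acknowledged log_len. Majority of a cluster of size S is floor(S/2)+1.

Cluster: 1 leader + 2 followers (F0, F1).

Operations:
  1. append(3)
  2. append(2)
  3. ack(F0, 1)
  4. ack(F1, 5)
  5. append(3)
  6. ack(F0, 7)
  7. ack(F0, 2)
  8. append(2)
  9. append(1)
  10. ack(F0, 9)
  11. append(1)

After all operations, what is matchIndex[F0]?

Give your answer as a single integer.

Op 1: append 3 -> log_len=3
Op 2: append 2 -> log_len=5
Op 3: F0 acks idx 1 -> match: F0=1 F1=0; commitIndex=1
Op 4: F1 acks idx 5 -> match: F0=1 F1=5; commitIndex=5
Op 5: append 3 -> log_len=8
Op 6: F0 acks idx 7 -> match: F0=7 F1=5; commitIndex=7
Op 7: F0 acks idx 2 -> match: F0=7 F1=5; commitIndex=7
Op 8: append 2 -> log_len=10
Op 9: append 1 -> log_len=11
Op 10: F0 acks idx 9 -> match: F0=9 F1=5; commitIndex=9
Op 11: append 1 -> log_len=12

Answer: 9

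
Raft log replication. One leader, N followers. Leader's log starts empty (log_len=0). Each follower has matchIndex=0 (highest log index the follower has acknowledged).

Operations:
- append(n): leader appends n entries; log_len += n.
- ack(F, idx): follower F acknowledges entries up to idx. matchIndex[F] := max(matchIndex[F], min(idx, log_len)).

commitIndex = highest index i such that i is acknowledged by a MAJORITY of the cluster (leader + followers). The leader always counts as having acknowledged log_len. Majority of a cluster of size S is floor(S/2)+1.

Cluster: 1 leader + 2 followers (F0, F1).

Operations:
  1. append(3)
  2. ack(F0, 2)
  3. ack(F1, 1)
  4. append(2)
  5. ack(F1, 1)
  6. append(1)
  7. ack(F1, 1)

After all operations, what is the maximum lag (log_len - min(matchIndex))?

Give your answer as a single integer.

Op 1: append 3 -> log_len=3
Op 2: F0 acks idx 2 -> match: F0=2 F1=0; commitIndex=2
Op 3: F1 acks idx 1 -> match: F0=2 F1=1; commitIndex=2
Op 4: append 2 -> log_len=5
Op 5: F1 acks idx 1 -> match: F0=2 F1=1; commitIndex=2
Op 6: append 1 -> log_len=6
Op 7: F1 acks idx 1 -> match: F0=2 F1=1; commitIndex=2

Answer: 5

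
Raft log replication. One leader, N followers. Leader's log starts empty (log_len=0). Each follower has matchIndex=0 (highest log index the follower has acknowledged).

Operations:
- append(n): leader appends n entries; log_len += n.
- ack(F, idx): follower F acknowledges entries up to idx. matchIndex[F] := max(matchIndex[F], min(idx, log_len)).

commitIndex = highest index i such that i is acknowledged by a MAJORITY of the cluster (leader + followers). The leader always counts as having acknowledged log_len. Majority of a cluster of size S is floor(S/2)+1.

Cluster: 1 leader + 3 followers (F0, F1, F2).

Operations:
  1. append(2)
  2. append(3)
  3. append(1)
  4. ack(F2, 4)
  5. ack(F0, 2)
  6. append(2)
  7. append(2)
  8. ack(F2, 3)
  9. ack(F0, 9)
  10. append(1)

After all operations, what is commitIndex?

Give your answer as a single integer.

Answer: 4

Derivation:
Op 1: append 2 -> log_len=2
Op 2: append 3 -> log_len=5
Op 3: append 1 -> log_len=6
Op 4: F2 acks idx 4 -> match: F0=0 F1=0 F2=4; commitIndex=0
Op 5: F0 acks idx 2 -> match: F0=2 F1=0 F2=4; commitIndex=2
Op 6: append 2 -> log_len=8
Op 7: append 2 -> log_len=10
Op 8: F2 acks idx 3 -> match: F0=2 F1=0 F2=4; commitIndex=2
Op 9: F0 acks idx 9 -> match: F0=9 F1=0 F2=4; commitIndex=4
Op 10: append 1 -> log_len=11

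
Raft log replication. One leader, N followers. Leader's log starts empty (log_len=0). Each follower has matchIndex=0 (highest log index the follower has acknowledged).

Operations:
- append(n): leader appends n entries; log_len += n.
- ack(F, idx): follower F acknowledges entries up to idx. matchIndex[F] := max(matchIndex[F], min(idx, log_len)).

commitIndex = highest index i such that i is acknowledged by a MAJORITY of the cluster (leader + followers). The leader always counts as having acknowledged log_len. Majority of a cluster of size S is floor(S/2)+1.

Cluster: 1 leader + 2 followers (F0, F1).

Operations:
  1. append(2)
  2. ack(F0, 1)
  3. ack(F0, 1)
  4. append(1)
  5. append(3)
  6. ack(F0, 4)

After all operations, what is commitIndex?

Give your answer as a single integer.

Answer: 4

Derivation:
Op 1: append 2 -> log_len=2
Op 2: F0 acks idx 1 -> match: F0=1 F1=0; commitIndex=1
Op 3: F0 acks idx 1 -> match: F0=1 F1=0; commitIndex=1
Op 4: append 1 -> log_len=3
Op 5: append 3 -> log_len=6
Op 6: F0 acks idx 4 -> match: F0=4 F1=0; commitIndex=4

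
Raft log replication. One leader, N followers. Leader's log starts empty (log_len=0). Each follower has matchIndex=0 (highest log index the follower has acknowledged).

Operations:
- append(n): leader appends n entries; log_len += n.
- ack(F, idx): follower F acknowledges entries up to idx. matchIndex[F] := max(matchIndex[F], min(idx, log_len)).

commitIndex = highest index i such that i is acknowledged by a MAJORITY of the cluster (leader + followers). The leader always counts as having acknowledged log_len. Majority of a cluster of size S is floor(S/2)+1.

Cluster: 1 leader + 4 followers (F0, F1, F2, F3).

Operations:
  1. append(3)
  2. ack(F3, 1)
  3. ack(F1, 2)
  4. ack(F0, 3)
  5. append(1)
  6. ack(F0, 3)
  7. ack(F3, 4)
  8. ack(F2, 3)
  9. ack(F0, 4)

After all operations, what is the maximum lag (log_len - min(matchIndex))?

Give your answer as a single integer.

Op 1: append 3 -> log_len=3
Op 2: F3 acks idx 1 -> match: F0=0 F1=0 F2=0 F3=1; commitIndex=0
Op 3: F1 acks idx 2 -> match: F0=0 F1=2 F2=0 F3=1; commitIndex=1
Op 4: F0 acks idx 3 -> match: F0=3 F1=2 F2=0 F3=1; commitIndex=2
Op 5: append 1 -> log_len=4
Op 6: F0 acks idx 3 -> match: F0=3 F1=2 F2=0 F3=1; commitIndex=2
Op 7: F3 acks idx 4 -> match: F0=3 F1=2 F2=0 F3=4; commitIndex=3
Op 8: F2 acks idx 3 -> match: F0=3 F1=2 F2=3 F3=4; commitIndex=3
Op 9: F0 acks idx 4 -> match: F0=4 F1=2 F2=3 F3=4; commitIndex=4

Answer: 2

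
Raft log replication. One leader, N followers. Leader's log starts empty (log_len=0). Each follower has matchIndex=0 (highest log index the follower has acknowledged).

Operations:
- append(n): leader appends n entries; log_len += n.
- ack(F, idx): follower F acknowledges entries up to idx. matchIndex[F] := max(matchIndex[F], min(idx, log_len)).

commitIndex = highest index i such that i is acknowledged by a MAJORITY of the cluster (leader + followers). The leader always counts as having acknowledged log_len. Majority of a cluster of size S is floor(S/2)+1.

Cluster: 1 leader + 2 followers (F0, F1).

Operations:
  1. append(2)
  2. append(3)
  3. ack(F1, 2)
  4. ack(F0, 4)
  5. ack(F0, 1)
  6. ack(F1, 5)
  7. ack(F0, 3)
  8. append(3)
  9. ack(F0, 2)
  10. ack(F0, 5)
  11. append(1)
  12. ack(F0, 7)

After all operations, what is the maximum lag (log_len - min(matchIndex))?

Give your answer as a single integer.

Op 1: append 2 -> log_len=2
Op 2: append 3 -> log_len=5
Op 3: F1 acks idx 2 -> match: F0=0 F1=2; commitIndex=2
Op 4: F0 acks idx 4 -> match: F0=4 F1=2; commitIndex=4
Op 5: F0 acks idx 1 -> match: F0=4 F1=2; commitIndex=4
Op 6: F1 acks idx 5 -> match: F0=4 F1=5; commitIndex=5
Op 7: F0 acks idx 3 -> match: F0=4 F1=5; commitIndex=5
Op 8: append 3 -> log_len=8
Op 9: F0 acks idx 2 -> match: F0=4 F1=5; commitIndex=5
Op 10: F0 acks idx 5 -> match: F0=5 F1=5; commitIndex=5
Op 11: append 1 -> log_len=9
Op 12: F0 acks idx 7 -> match: F0=7 F1=5; commitIndex=7

Answer: 4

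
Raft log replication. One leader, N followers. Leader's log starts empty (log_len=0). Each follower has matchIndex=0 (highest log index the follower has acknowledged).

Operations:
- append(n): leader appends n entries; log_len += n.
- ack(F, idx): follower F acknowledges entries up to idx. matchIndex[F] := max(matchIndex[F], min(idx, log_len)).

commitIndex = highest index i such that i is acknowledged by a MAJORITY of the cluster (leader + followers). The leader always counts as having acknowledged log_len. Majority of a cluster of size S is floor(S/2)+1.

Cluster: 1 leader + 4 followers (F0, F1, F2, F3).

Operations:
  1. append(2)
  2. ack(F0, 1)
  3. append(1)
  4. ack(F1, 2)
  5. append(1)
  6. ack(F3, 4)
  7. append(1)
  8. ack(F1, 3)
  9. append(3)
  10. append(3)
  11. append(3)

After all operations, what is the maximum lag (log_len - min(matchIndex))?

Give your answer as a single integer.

Answer: 14

Derivation:
Op 1: append 2 -> log_len=2
Op 2: F0 acks idx 1 -> match: F0=1 F1=0 F2=0 F3=0; commitIndex=0
Op 3: append 1 -> log_len=3
Op 4: F1 acks idx 2 -> match: F0=1 F1=2 F2=0 F3=0; commitIndex=1
Op 5: append 1 -> log_len=4
Op 6: F3 acks idx 4 -> match: F0=1 F1=2 F2=0 F3=4; commitIndex=2
Op 7: append 1 -> log_len=5
Op 8: F1 acks idx 3 -> match: F0=1 F1=3 F2=0 F3=4; commitIndex=3
Op 9: append 3 -> log_len=8
Op 10: append 3 -> log_len=11
Op 11: append 3 -> log_len=14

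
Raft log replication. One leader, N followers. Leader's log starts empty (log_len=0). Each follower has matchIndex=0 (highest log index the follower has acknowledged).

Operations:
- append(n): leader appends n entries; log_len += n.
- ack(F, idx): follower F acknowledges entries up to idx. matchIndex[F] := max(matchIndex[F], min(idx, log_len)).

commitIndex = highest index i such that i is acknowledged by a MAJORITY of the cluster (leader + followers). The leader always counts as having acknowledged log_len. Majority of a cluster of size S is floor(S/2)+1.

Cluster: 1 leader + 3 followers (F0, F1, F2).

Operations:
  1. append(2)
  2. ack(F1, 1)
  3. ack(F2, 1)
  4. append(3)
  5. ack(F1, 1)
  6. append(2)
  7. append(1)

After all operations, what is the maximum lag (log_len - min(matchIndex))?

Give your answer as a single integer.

Answer: 8

Derivation:
Op 1: append 2 -> log_len=2
Op 2: F1 acks idx 1 -> match: F0=0 F1=1 F2=0; commitIndex=0
Op 3: F2 acks idx 1 -> match: F0=0 F1=1 F2=1; commitIndex=1
Op 4: append 3 -> log_len=5
Op 5: F1 acks idx 1 -> match: F0=0 F1=1 F2=1; commitIndex=1
Op 6: append 2 -> log_len=7
Op 7: append 1 -> log_len=8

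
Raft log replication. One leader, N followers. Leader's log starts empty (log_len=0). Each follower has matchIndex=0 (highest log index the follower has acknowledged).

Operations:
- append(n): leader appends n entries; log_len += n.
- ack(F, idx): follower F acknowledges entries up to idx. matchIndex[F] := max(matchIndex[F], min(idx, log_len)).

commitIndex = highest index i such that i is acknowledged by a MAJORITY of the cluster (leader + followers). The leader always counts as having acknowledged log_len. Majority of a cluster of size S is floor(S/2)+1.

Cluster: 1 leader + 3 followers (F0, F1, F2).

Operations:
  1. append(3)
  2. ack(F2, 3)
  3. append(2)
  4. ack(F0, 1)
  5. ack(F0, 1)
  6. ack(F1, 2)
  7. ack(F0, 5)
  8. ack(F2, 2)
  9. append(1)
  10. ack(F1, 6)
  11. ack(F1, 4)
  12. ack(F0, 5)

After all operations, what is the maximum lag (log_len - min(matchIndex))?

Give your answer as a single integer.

Op 1: append 3 -> log_len=3
Op 2: F2 acks idx 3 -> match: F0=0 F1=0 F2=3; commitIndex=0
Op 3: append 2 -> log_len=5
Op 4: F0 acks idx 1 -> match: F0=1 F1=0 F2=3; commitIndex=1
Op 5: F0 acks idx 1 -> match: F0=1 F1=0 F2=3; commitIndex=1
Op 6: F1 acks idx 2 -> match: F0=1 F1=2 F2=3; commitIndex=2
Op 7: F0 acks idx 5 -> match: F0=5 F1=2 F2=3; commitIndex=3
Op 8: F2 acks idx 2 -> match: F0=5 F1=2 F2=3; commitIndex=3
Op 9: append 1 -> log_len=6
Op 10: F1 acks idx 6 -> match: F0=5 F1=6 F2=3; commitIndex=5
Op 11: F1 acks idx 4 -> match: F0=5 F1=6 F2=3; commitIndex=5
Op 12: F0 acks idx 5 -> match: F0=5 F1=6 F2=3; commitIndex=5

Answer: 3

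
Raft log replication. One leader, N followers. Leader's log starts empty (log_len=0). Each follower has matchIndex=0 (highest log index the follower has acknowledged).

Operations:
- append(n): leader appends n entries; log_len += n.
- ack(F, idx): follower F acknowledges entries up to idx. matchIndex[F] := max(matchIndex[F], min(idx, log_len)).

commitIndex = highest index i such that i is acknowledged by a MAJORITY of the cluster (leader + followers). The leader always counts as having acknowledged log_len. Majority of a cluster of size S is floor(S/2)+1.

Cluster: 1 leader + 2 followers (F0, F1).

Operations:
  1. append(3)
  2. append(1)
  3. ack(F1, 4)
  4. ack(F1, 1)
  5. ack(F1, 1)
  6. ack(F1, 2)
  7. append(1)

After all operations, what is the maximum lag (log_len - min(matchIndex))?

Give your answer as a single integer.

Op 1: append 3 -> log_len=3
Op 2: append 1 -> log_len=4
Op 3: F1 acks idx 4 -> match: F0=0 F1=4; commitIndex=4
Op 4: F1 acks idx 1 -> match: F0=0 F1=4; commitIndex=4
Op 5: F1 acks idx 1 -> match: F0=0 F1=4; commitIndex=4
Op 6: F1 acks idx 2 -> match: F0=0 F1=4; commitIndex=4
Op 7: append 1 -> log_len=5

Answer: 5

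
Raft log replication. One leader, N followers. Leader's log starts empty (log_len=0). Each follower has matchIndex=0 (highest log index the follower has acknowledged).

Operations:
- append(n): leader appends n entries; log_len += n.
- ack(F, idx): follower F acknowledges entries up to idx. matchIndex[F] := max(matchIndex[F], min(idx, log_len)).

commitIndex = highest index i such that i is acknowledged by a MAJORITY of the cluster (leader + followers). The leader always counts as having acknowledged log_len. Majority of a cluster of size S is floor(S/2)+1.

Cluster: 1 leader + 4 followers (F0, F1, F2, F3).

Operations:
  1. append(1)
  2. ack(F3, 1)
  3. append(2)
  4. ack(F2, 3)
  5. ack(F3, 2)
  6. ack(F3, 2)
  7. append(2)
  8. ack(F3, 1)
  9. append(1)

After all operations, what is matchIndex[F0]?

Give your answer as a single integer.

Answer: 0

Derivation:
Op 1: append 1 -> log_len=1
Op 2: F3 acks idx 1 -> match: F0=0 F1=0 F2=0 F3=1; commitIndex=0
Op 3: append 2 -> log_len=3
Op 4: F2 acks idx 3 -> match: F0=0 F1=0 F2=3 F3=1; commitIndex=1
Op 5: F3 acks idx 2 -> match: F0=0 F1=0 F2=3 F3=2; commitIndex=2
Op 6: F3 acks idx 2 -> match: F0=0 F1=0 F2=3 F3=2; commitIndex=2
Op 7: append 2 -> log_len=5
Op 8: F3 acks idx 1 -> match: F0=0 F1=0 F2=3 F3=2; commitIndex=2
Op 9: append 1 -> log_len=6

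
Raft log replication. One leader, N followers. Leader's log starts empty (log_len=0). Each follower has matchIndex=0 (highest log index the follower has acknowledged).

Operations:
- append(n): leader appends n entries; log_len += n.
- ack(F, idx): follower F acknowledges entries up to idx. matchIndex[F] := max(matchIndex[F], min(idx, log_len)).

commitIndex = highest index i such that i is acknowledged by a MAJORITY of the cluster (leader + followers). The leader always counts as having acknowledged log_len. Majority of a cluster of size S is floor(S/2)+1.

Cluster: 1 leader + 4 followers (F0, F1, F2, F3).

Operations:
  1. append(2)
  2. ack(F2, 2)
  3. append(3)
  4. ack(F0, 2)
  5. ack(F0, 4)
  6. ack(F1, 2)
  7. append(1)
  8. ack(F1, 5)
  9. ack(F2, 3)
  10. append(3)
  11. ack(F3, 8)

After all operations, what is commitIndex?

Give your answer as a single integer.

Answer: 5

Derivation:
Op 1: append 2 -> log_len=2
Op 2: F2 acks idx 2 -> match: F0=0 F1=0 F2=2 F3=0; commitIndex=0
Op 3: append 3 -> log_len=5
Op 4: F0 acks idx 2 -> match: F0=2 F1=0 F2=2 F3=0; commitIndex=2
Op 5: F0 acks idx 4 -> match: F0=4 F1=0 F2=2 F3=0; commitIndex=2
Op 6: F1 acks idx 2 -> match: F0=4 F1=2 F2=2 F3=0; commitIndex=2
Op 7: append 1 -> log_len=6
Op 8: F1 acks idx 5 -> match: F0=4 F1=5 F2=2 F3=0; commitIndex=4
Op 9: F2 acks idx 3 -> match: F0=4 F1=5 F2=3 F3=0; commitIndex=4
Op 10: append 3 -> log_len=9
Op 11: F3 acks idx 8 -> match: F0=4 F1=5 F2=3 F3=8; commitIndex=5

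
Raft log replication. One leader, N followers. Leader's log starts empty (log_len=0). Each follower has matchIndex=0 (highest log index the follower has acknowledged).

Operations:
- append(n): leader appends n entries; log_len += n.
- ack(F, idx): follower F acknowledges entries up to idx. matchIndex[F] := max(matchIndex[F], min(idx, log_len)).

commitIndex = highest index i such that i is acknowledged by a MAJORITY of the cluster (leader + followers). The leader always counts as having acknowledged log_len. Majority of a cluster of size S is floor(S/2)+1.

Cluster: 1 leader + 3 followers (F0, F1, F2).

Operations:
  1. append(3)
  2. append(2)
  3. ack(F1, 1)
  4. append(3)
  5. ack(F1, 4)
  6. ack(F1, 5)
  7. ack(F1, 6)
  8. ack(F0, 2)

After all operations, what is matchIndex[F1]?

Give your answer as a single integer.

Answer: 6

Derivation:
Op 1: append 3 -> log_len=3
Op 2: append 2 -> log_len=5
Op 3: F1 acks idx 1 -> match: F0=0 F1=1 F2=0; commitIndex=0
Op 4: append 3 -> log_len=8
Op 5: F1 acks idx 4 -> match: F0=0 F1=4 F2=0; commitIndex=0
Op 6: F1 acks idx 5 -> match: F0=0 F1=5 F2=0; commitIndex=0
Op 7: F1 acks idx 6 -> match: F0=0 F1=6 F2=0; commitIndex=0
Op 8: F0 acks idx 2 -> match: F0=2 F1=6 F2=0; commitIndex=2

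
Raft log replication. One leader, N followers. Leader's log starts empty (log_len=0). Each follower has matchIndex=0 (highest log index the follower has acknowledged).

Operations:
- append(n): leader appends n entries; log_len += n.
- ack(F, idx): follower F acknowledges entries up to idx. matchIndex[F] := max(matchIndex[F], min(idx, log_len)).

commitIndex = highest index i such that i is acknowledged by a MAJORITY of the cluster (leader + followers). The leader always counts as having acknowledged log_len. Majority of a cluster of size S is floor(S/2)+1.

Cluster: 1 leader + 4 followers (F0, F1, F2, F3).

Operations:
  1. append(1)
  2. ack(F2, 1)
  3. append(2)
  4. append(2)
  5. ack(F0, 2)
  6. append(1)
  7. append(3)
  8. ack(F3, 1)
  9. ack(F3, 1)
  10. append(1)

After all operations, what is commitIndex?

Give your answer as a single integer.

Op 1: append 1 -> log_len=1
Op 2: F2 acks idx 1 -> match: F0=0 F1=0 F2=1 F3=0; commitIndex=0
Op 3: append 2 -> log_len=3
Op 4: append 2 -> log_len=5
Op 5: F0 acks idx 2 -> match: F0=2 F1=0 F2=1 F3=0; commitIndex=1
Op 6: append 1 -> log_len=6
Op 7: append 3 -> log_len=9
Op 8: F3 acks idx 1 -> match: F0=2 F1=0 F2=1 F3=1; commitIndex=1
Op 9: F3 acks idx 1 -> match: F0=2 F1=0 F2=1 F3=1; commitIndex=1
Op 10: append 1 -> log_len=10

Answer: 1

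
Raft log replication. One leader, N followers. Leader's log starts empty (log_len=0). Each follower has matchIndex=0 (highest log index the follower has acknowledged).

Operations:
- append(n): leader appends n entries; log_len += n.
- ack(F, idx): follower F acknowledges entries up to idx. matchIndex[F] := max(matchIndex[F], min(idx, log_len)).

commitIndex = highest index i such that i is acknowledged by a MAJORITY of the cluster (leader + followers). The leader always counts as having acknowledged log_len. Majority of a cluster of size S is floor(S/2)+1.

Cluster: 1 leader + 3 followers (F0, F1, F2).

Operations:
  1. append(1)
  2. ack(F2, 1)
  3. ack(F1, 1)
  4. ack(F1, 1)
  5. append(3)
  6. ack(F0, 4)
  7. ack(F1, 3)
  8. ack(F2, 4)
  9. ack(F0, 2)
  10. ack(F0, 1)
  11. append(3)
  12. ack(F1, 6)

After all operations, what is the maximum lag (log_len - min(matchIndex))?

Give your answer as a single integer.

Op 1: append 1 -> log_len=1
Op 2: F2 acks idx 1 -> match: F0=0 F1=0 F2=1; commitIndex=0
Op 3: F1 acks idx 1 -> match: F0=0 F1=1 F2=1; commitIndex=1
Op 4: F1 acks idx 1 -> match: F0=0 F1=1 F2=1; commitIndex=1
Op 5: append 3 -> log_len=4
Op 6: F0 acks idx 4 -> match: F0=4 F1=1 F2=1; commitIndex=1
Op 7: F1 acks idx 3 -> match: F0=4 F1=3 F2=1; commitIndex=3
Op 8: F2 acks idx 4 -> match: F0=4 F1=3 F2=4; commitIndex=4
Op 9: F0 acks idx 2 -> match: F0=4 F1=3 F2=4; commitIndex=4
Op 10: F0 acks idx 1 -> match: F0=4 F1=3 F2=4; commitIndex=4
Op 11: append 3 -> log_len=7
Op 12: F1 acks idx 6 -> match: F0=4 F1=6 F2=4; commitIndex=4

Answer: 3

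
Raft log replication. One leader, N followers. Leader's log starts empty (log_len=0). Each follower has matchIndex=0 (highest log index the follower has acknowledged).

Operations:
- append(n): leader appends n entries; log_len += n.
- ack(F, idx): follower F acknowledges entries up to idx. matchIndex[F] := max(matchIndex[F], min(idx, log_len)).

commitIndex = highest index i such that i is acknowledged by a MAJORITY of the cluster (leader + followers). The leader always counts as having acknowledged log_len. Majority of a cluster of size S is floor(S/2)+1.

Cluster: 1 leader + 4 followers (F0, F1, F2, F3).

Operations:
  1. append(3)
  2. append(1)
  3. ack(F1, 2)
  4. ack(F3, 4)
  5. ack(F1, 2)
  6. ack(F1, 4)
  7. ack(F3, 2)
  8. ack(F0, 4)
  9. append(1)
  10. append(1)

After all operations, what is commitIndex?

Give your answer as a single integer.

Op 1: append 3 -> log_len=3
Op 2: append 1 -> log_len=4
Op 3: F1 acks idx 2 -> match: F0=0 F1=2 F2=0 F3=0; commitIndex=0
Op 4: F3 acks idx 4 -> match: F0=0 F1=2 F2=0 F3=4; commitIndex=2
Op 5: F1 acks idx 2 -> match: F0=0 F1=2 F2=0 F3=4; commitIndex=2
Op 6: F1 acks idx 4 -> match: F0=0 F1=4 F2=0 F3=4; commitIndex=4
Op 7: F3 acks idx 2 -> match: F0=0 F1=4 F2=0 F3=4; commitIndex=4
Op 8: F0 acks idx 4 -> match: F0=4 F1=4 F2=0 F3=4; commitIndex=4
Op 9: append 1 -> log_len=5
Op 10: append 1 -> log_len=6

Answer: 4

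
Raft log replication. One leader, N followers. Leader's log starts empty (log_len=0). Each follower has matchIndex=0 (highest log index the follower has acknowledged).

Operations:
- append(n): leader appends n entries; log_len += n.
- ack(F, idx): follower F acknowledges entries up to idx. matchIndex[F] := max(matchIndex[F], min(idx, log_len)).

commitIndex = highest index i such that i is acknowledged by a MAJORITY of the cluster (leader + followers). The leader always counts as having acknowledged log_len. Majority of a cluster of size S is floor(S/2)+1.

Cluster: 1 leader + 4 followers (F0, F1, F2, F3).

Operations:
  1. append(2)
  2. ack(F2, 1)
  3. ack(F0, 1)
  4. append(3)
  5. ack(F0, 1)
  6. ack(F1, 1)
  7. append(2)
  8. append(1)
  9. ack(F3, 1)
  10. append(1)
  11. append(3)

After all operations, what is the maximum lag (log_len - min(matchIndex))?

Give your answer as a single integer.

Op 1: append 2 -> log_len=2
Op 2: F2 acks idx 1 -> match: F0=0 F1=0 F2=1 F3=0; commitIndex=0
Op 3: F0 acks idx 1 -> match: F0=1 F1=0 F2=1 F3=0; commitIndex=1
Op 4: append 3 -> log_len=5
Op 5: F0 acks idx 1 -> match: F0=1 F1=0 F2=1 F3=0; commitIndex=1
Op 6: F1 acks idx 1 -> match: F0=1 F1=1 F2=1 F3=0; commitIndex=1
Op 7: append 2 -> log_len=7
Op 8: append 1 -> log_len=8
Op 9: F3 acks idx 1 -> match: F0=1 F1=1 F2=1 F3=1; commitIndex=1
Op 10: append 1 -> log_len=9
Op 11: append 3 -> log_len=12

Answer: 11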